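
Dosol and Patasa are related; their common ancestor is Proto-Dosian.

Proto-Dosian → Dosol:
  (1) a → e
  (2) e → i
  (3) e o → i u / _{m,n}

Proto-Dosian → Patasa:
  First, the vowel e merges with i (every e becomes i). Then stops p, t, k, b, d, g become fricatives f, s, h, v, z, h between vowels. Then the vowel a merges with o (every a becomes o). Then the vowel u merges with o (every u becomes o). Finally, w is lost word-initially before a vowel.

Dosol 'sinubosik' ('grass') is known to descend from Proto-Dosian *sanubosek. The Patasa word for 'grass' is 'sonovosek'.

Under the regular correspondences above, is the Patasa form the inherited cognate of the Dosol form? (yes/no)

no

Derive the expected Patasa reflex of *sanubosek:
Patasa: start from *sanubosek.
  rule 1 (vowel merger): sanubosek → sanubosik
  rule 2 (intervocalic lenition): sanubosik → sanuvosik
  rule 3 (vowel merger): sanuvosik → sonuvosik
  rule 4 (vowel merger): sonuvosik → sonovosik
  rule 5: no change — sonovosik
  ⇒ Patasa sonovosik
The regular Patasa reflex would be 'sonovosik', but the attested form is 'sonovosek'. The correspondence is irregular, so they are not cognates (the Patasa form has a different source).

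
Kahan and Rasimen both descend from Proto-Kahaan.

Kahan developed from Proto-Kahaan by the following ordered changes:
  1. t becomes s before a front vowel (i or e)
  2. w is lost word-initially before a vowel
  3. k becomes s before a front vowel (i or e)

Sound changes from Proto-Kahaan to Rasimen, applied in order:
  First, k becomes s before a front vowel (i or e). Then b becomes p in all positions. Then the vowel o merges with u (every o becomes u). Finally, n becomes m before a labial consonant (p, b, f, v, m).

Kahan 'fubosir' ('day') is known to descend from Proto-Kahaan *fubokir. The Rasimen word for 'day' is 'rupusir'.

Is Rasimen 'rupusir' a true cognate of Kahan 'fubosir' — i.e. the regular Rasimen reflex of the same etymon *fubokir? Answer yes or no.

no

Derive the expected Rasimen reflex of *fubokir:
Rasimen: start from *fubokir.
  rule 1 (palatalisation): fubokir → fubosir
  rule 2 (unconditioned shift): fubosir → fuposir
  rule 3 (vowel merger): fuposir → fupusir
  rule 4: no change — fupusir
  ⇒ Rasimen fupusir
The regular Rasimen reflex would be 'fupusir', but the attested form is 'rupusir'. The correspondence is irregular, so they are not cognates (the Rasimen form has a different source).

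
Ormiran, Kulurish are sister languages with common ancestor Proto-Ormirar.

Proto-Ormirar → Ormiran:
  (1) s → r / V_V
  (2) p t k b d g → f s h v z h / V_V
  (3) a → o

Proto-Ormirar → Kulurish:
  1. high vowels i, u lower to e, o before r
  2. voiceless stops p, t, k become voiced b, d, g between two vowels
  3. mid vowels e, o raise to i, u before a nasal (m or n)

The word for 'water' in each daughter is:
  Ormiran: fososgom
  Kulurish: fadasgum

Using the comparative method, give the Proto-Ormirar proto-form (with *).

Position 7: Ormiran has o, Kulurish has u. Taking the neighbouring segments as reconstructed: Ormiran o could go back to *a or *o; Kulurish u could go back to *o or *u — the one source consistent with every daughter is *o.
Position 4: Ormiran has o, Kulurish has a. Kulurish preserves a here (none of its changes turn any other segment into a), so the proto-segment is *a.
Verify the candidate proto-form against each daughter:
Ormiran: *fatasgom
  fatasgom (rule 1 does not apply)
  fatasgom → fasasgom   [intervocalic lenition]
  fasasgom → fososgom   [vowel merger]
  giving Ormiran fososgom.
Kulurish: start from *fatasgom.
  rule 1: no change — fatasgom
  rule 2 (intervocalic voicing): fatasgom → fadasgom
  rule 3 (pre-nasal raising): fadasgom → fadasgum
  ⇒ Kulurish fadasgum
Only *fatasgom yields all of Ormiran fososgom, Kulurish fadasgum.

*fatasgom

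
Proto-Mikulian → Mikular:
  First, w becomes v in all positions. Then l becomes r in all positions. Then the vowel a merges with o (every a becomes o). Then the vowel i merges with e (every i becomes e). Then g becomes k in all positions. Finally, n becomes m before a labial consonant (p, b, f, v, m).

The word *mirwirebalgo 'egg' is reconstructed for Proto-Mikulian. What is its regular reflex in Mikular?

mervereborko

Mikular: *mirwirebalgo
  mirwirebalgo → mirvirebalgo   [unconditioned shift]
  mirvirebalgo → mirvirebargo   [unconditioned shift]
  mirvirebargo → mirvireborgo   [vowel merger]
  mirvireborgo → mervereborgo   [vowel merger]
  mervereborgo → mervereborko   [unconditioned shift]
  mervereborko (rule 6 does not apply)
  giving Mikular mervereborko.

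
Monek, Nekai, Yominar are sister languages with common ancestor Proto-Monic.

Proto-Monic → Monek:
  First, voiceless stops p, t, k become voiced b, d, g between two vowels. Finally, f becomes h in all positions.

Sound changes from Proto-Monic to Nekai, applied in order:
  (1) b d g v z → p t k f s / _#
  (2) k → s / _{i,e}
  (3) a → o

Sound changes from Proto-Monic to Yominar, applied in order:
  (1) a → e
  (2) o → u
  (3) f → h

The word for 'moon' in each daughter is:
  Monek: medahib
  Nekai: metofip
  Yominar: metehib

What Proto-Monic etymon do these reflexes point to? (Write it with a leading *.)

Position 4: Monek has a, Nekai has o, Yominar has e. Monek preserves a here (none of its changes turn any other segment into a), so the proto-segment is *a.
Position 5: Monek has h, Nekai has f, Yominar has h. Taking the neighbouring segments as reconstructed: Monek h could go back to *f or *h; Nekai f can only go back to *f; Yominar h could go back to *f or *h — the one source consistent with every daughter is *f.
Position 3: Monek has d, Nekai has t, Yominar has t. Yominar preserves t here (none of its changes turn any other segment into t), so the proto-segment is *t.
This points to *metafib. Verify forward in each daughter:
Monek: start from *metafib.
  rule 1 (intervocalic voicing): metafib → medafib
  rule 2 (unconditioned shift): medafib → medahib
  ⇒ Monek medahib
Nekai: *metafib > metafip > metofip  (by final devoicing, vowel merger)
Yominar: *metafib
  metafib → metefib   [vowel merger]
  metefib (rule 2 does not apply)
  metefib → metehib   [unconditioned shift]
  giving Yominar metehib.
Only *metafib yields all of Monek medahib, Nekai metofip, Yominar metehib.

*metafib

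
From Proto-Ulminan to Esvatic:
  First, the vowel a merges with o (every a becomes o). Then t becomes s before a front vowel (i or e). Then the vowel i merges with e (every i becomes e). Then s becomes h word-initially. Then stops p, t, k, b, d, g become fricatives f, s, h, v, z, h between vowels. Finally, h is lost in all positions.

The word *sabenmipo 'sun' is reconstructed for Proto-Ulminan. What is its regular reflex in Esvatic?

Esvatic: *sabenmipo > sobenmipo > sobenmepo > hobenmepo > hovenmefo > ovenmefo  (by vowel merger, vowel merger, debuccalisation, intervocalic lenition, h-loss)

ovenmefo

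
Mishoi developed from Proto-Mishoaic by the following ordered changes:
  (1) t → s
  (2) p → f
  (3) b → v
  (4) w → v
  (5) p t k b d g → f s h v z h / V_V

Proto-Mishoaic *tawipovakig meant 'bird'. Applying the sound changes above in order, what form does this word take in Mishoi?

Mishoi: *tawipovakig > sawipovakig > sawifovakig > savifovakig > savifovahig  (by unconditioned shift, unconditioned shift, unconditioned shift, intervocalic lenition)

savifovahig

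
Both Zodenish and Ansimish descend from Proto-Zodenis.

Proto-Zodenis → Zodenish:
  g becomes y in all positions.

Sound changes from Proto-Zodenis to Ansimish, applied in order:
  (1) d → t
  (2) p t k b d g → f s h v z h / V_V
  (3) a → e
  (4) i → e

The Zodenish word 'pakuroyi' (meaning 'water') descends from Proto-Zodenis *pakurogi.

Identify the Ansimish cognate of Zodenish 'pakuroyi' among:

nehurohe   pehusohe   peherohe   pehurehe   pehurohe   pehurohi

pehurohe

Ansimish: *pakurogi
  pakurogi (rule 1 does not apply)
  pakurogi → pahurohi   [intervocalic lenition]
  pahurohi → pehurohi   [vowel merger]
  pehurohi → pehurohe   [vowel merger]
  giving Ansimish pehurohe.
Among the options, 'pehurohe' alone shows every Ansimish change applied in order.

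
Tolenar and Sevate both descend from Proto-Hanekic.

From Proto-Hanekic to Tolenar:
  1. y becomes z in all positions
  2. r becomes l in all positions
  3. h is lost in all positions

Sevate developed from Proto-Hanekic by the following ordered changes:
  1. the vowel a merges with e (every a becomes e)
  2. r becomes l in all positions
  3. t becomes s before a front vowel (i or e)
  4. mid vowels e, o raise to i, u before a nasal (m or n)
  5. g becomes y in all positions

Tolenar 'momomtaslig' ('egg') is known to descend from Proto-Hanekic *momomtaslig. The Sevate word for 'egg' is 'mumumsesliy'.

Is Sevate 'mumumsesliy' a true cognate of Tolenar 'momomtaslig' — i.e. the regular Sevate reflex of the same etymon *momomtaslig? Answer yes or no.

yes

Derive the expected Sevate reflex of *momomtaslig:
Sevate: *momomtaslig > momomteslig > momomseslig > mumumseslig > mumumsesliy  (by vowel merger, palatalisation, pre-nasal raising, unconditioned shift)
Sevate 'mumumsesliy' matches the regular reflex exactly, so the pair is cognate.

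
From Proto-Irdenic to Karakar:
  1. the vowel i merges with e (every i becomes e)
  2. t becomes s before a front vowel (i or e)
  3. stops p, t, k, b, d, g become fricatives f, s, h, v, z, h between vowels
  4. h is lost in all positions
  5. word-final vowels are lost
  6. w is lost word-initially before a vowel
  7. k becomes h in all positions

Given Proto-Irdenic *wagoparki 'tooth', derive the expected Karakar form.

aofarh

Karakar: *wagoparki
  wagoparki → wagoparke   [vowel merger]
  wagoparke (rule 2 does not apply)
  wagoparke → wahofarke   [intervocalic lenition]
  wahofarke → waofarke   [h-loss]
  waofarke → waofark   [apocope]
  waofark → aofark   [glide loss]
  aofark → aofarh   [unconditioned shift]
  giving Karakar aofarh.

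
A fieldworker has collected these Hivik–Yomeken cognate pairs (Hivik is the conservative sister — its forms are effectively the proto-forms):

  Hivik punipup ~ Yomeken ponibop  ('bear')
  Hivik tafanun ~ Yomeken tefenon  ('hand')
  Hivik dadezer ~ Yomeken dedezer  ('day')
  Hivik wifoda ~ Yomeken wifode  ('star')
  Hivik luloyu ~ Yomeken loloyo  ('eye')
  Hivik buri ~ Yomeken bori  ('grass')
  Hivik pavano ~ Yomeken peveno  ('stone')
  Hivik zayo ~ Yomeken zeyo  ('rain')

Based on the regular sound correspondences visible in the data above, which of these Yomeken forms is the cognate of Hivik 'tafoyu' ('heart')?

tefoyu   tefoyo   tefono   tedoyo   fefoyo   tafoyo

tafanun ~ tefenon — Hivik a corresponds to Yomeken e after a consonant, before a labial obstruent.
luloyu ~ loloyo — Hivik u corresponds to Yomeken o word-finally.
Applying these to Hivik 'tafoyu':
  tafoyu → tefoyu   (a→e after a consonant, before a labial obstruent)
  tefoyu → tefoyo   (u→o word-finally)
So the Yomeken cognate is 'tefoyo'.

tefoyo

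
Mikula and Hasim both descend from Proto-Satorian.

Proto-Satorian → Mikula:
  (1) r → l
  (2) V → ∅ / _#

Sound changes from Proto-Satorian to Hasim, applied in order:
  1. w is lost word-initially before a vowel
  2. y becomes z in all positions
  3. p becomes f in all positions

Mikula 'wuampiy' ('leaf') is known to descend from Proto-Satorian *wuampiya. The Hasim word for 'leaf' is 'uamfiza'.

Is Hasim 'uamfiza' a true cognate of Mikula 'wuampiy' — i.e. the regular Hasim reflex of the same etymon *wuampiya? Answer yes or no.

Derive the expected Hasim reflex of *wuampiya:
Hasim: *wuampiya
  wuampiya → uampiya   [glide loss]
  uampiya → uampiza   [unconditioned shift]
  uampiza → uamfiza   [unconditioned shift]
  giving Hasim uamfiza.
Hasim 'uamfiza' matches the regular reflex exactly, so the pair is cognate.

yes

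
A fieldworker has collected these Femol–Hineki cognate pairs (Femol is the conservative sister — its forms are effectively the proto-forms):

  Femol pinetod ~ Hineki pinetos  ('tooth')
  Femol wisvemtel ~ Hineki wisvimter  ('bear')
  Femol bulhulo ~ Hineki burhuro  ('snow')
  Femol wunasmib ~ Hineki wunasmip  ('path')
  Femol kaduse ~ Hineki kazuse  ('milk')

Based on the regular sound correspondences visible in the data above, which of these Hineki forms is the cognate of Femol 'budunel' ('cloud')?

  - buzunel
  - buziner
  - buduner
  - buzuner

kaduse ~ kazuse — Femol d corresponds to Hineki z between vowels (before a back vowel).
wisvemtel ~ wisvimter — Femol l corresponds to Hineki r word-finally.
Applying these to Femol 'budunel':
  budunel → buzunel   (d→z between vowels (before a back vowel))
  buzunel → buzuner   (l→r word-finally)
So the Hineki cognate is 'buzuner'.

buzuner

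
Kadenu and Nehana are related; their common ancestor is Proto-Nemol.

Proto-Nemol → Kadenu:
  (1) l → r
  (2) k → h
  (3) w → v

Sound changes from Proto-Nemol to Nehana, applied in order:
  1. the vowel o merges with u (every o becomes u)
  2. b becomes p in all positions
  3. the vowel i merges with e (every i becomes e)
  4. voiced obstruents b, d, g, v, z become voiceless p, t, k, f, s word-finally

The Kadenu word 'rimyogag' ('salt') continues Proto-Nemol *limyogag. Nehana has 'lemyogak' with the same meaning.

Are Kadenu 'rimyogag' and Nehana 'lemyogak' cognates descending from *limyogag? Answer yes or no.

no

Derive the expected Nehana reflex of *limyogag:
Nehana: *limyogag
  limyogag → limyugag   [vowel merger]
  limyugag (rule 2 does not apply)
  limyugag → lemyugag   [vowel merger]
  lemyugag → lemyugak   [final devoicing]
  giving Nehana lemyugak.
The regular Nehana reflex would be 'lemyugak', but the attested form is 'lemyogak'. The correspondence is irregular, so they are not cognates (the Nehana form has a different source).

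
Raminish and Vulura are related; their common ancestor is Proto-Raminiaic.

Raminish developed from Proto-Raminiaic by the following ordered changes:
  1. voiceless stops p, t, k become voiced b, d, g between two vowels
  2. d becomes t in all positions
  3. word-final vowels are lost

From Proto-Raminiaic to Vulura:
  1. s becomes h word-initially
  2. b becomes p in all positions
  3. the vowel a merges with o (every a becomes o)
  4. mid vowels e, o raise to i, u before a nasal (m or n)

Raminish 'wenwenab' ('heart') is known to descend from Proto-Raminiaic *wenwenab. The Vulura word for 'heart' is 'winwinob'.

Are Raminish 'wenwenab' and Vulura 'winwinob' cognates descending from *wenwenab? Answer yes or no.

no

Derive the expected Vulura reflex of *wenwenab:
Vulura: *wenwenab > wenwenap > wenwenop > winwinop  (by unconditioned shift, vowel merger, pre-nasal raising)
The regular Vulura reflex would be 'winwinop', but the attested form is 'winwinob'. The correspondence is irregular, so they are not cognates (the Vulura form has a different source).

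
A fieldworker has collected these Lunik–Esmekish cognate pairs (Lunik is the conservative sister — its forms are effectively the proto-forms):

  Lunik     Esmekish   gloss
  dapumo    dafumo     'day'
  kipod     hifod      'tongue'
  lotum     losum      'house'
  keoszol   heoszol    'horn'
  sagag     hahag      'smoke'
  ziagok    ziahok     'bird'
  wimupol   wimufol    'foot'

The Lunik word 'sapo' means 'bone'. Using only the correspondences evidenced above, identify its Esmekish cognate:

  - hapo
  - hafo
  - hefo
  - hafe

hafo

sagag ~ hahag — Lunik s corresponds to Esmekish h word-initially before a back vowel.
kipod ~ hifod, wimupol ~ wimufol — Lunik p corresponds to Esmekish f between vowels (before a back vowel).
Applying these to Lunik 'sapo':
  sapo → hapo   (s→h word-initially before a back vowel)
  hapo → hafo   (p→f between vowels (before a back vowel))
So the Esmekish cognate is 'hafo'.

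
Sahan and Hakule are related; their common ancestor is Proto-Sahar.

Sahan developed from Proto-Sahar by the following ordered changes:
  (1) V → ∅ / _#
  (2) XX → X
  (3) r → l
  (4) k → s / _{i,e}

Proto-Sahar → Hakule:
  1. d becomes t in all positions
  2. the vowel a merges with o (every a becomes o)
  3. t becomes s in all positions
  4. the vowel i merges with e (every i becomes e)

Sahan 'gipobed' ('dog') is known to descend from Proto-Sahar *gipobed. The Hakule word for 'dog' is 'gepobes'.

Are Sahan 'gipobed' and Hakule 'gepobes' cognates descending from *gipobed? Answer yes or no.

Derive the expected Hakule reflex of *gipobed:
Hakule: *gipobed
  gipobed → gipobet   [unconditioned shift]
  gipobet (rule 2 does not apply)
  gipobet → gipobes   [unconditioned shift]
  gipobes → gepobes   [vowel merger]
  giving Hakule gepobes.
Hakule 'gepobes' matches the regular reflex exactly, so the pair is cognate.

yes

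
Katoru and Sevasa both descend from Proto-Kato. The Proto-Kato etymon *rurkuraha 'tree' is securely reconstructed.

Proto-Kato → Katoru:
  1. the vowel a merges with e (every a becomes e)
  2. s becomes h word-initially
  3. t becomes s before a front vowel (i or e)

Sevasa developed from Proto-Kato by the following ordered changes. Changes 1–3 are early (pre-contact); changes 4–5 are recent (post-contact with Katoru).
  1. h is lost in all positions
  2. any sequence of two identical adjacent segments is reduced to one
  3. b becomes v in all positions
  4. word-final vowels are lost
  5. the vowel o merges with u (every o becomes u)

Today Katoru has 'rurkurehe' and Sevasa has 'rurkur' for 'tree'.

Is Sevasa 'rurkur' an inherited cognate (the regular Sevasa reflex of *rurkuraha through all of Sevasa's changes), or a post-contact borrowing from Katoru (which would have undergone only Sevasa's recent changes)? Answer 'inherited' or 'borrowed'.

If inherited, *rurkuraha would pass through all of Sevasa's changes:
Sevasa: start from *rurkuraha.
  rule 1 (h-loss): rurkuraha → rurkuraa
  rule 2 (degemination): rurkuraa → rurkura
  rule 3: no change — rurkura
  rule 4 (apocope): rurkura → rurkur
  rule 5: no change — rurkur
  ⇒ Sevasa rurkur
If borrowed from Katoru 'rurkurehe' after the early changes, it would undergo only the recent ones:
  rule 4 (apocope): rurkurehe → rurkureh
  rule 5 (vowel merger): no change (rurkureh)
  ⇒ as a loan: rurkureh
Sevasa 'rurkur' matches the inherited outcome exactly, so it is an inherited cognate, not a loan.

inherited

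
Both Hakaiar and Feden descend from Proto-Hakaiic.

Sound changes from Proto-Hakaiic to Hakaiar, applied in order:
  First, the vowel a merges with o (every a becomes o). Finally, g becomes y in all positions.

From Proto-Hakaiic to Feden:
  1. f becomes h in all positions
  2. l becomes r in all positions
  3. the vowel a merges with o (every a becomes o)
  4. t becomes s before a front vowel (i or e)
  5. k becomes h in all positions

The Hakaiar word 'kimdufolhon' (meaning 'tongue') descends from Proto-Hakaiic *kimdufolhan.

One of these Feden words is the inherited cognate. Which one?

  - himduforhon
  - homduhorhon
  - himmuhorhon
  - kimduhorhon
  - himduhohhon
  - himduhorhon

Feden: *kimdufolhan > kimduholhan > kimduhorhan > kimduhorhon > himduhorhon  (by unconditioned shift, unconditioned shift, vowel merger, unconditioned shift)
The other candidates each miss or misapply at least one Feden change.

himduhorhon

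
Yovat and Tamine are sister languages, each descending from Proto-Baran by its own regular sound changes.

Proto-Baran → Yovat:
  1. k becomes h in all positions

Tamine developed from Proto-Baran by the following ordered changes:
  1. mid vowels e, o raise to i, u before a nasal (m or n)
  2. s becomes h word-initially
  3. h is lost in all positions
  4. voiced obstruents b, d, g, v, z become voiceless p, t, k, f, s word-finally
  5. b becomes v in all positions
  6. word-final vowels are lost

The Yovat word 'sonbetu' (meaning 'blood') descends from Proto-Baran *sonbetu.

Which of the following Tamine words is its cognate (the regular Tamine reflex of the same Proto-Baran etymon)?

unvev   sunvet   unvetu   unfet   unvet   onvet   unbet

Tamine: start from *sonbetu.
  rule 1 (pre-nasal raising): sonbetu → sunbetu
  rule 2 (debuccalisation): sunbetu → hunbetu
  rule 3 (h-loss): hunbetu → unbetu
  rule 4: no change — unbetu
  rule 5 (unconditioned shift): unbetu → unvetu
  rule 6 (apocope): unvetu → unvet
  ⇒ Tamine unvet
Only 'unvet' matches the regular Tamine development of *sonbetu.

unvet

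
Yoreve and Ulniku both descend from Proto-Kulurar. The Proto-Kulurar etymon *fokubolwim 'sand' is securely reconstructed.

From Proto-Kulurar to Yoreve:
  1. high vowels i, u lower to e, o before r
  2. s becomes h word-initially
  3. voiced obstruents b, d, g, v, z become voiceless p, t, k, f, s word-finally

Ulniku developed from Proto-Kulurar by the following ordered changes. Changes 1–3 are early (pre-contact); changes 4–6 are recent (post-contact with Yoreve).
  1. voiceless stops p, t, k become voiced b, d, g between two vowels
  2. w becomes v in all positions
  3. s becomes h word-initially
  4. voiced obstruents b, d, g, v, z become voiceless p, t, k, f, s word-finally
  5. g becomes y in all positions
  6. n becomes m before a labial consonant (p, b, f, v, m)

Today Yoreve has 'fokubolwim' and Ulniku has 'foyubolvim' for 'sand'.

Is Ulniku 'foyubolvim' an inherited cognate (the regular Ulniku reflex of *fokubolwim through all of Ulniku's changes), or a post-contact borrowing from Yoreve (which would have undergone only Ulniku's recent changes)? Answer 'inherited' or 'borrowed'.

If inherited, *fokubolwim would pass through all of Ulniku's changes:
Ulniku: *fokubolwim > fogubolwim > fogubolvim > foyubolvim  (by intervocalic voicing, unconditioned shift, unconditioned shift)
If borrowed from Yoreve 'fokubolwim' after the early changes, it would undergo only the recent ones:
  rule 4 (final devoicing): no change (fokubolwim)
  rule 5 (unconditioned shift): no change (fokubolwim)
  rule 6 (nasal place assimilation): no change (fokubolwim)
  ⇒ as a loan: fokubolwim
Ulniku 'foyubolvim' matches the inherited outcome exactly, so it is an inherited cognate, not a loan.

inherited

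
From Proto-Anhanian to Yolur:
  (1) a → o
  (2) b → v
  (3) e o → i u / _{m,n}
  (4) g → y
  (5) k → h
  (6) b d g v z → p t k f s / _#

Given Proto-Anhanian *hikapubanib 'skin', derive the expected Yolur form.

Yolur: *hikapubanib > hikopubonib > hikopuvoniv > hikopuvuniv > hihopuvuniv > hihopuvunif  (by vowel merger, unconditioned shift, pre-nasal raising, unconditioned shift, final devoicing)

hihopuvunif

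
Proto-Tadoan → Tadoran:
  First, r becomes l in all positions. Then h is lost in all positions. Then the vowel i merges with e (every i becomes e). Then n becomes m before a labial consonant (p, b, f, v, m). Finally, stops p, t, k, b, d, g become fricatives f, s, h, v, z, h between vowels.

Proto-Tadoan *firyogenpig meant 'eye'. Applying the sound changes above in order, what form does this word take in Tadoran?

felyohempeg

Tadoran: start from *firyogenpig.
  rule 1 (unconditioned shift): firyogenpig → filyogenpig
  rule 2: no change — filyogenpig
  rule 3 (vowel merger): filyogenpig → felyogenpeg
  rule 4 (nasal place assimilation): felyogenpeg → felyogempeg
  rule 5 (intervocalic lenition): felyogempeg → felyohempeg
  ⇒ Tadoran felyohempeg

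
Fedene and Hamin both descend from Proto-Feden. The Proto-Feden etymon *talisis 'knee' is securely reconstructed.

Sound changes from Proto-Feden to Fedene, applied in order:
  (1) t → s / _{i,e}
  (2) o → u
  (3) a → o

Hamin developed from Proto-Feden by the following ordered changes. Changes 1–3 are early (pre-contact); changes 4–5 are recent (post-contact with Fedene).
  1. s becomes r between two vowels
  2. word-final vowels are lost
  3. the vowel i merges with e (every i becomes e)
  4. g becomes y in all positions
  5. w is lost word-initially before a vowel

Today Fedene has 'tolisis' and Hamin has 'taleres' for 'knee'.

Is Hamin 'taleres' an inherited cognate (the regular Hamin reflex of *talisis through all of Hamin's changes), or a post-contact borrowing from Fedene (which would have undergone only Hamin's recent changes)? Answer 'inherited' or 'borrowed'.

inherited

If inherited, *talisis would pass through all of Hamin's changes:
Hamin: *talisis
  talisis → taliris   [rhotacism]
  taliris (rule 2 does not apply)
  taliris → taleres   [vowel merger]
  taleres (rule 4 does not apply)
  taleres (rule 5 does not apply)
  giving Hamin taleres.
If borrowed from Fedene 'tolisis' after the early changes, it would undergo only the recent ones:
  rule 4 (unconditioned shift): no change (tolisis)
  rule 5 (glide loss): no change (tolisis)
  ⇒ as a loan: tolisis
Hamin 'taleres' matches the inherited outcome exactly, so it is an inherited cognate, not a loan.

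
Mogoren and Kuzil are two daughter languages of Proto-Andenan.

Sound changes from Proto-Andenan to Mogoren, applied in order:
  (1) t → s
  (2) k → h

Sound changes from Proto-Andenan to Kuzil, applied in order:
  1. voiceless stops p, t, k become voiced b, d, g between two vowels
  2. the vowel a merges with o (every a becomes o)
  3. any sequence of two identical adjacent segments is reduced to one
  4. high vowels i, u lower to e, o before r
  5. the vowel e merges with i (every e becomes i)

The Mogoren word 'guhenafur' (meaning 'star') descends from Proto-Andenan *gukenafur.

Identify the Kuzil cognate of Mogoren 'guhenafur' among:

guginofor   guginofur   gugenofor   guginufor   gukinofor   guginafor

guginofor

Kuzil: *gukenafur
  gukenafur → gugenafur   [intervocalic voicing]
  gugenafur → gugenofur   [vowel merger]
  gugenofur (rule 3 does not apply)
  gugenofur → gugenofor   [pre-rhotic lowering]
  gugenofor → guginofor   [vowel merger]
  giving Kuzil guginofor.
Only 'guginofor' matches the regular Kuzil development of *gukenafur.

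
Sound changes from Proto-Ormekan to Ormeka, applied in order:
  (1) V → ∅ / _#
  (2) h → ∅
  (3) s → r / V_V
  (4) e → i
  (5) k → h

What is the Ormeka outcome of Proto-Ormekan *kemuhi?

himu

Ormeka: *kemuhi > kemuh > kemu > kimu > himu  (by apocope, h-loss, vowel merger, unconditioned shift)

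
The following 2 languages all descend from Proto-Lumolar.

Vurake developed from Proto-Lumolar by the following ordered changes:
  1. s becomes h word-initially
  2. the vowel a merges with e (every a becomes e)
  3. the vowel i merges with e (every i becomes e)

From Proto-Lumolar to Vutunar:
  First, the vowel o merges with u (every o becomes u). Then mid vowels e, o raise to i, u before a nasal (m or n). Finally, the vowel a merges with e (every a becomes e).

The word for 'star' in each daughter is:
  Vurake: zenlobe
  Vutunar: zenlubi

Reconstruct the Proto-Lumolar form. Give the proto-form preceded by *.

*zanlobi

Position 5: Vurake has o, Vutunar has u. Vurake preserves o here (none of its changes turn any other segment into o), so the proto-segment is *o.
Position 2: Vurake has e, Vutunar has e. Taking the neighbouring segments as reconstructed: Vurake e could go back to *a or *e or *i; Vutunar e can only go back to *a — the one source consistent with every daughter is *a.
Position 7: Vurake has e, Vutunar has i. Taking the neighbouring segments as reconstructed: Vurake e could go back to *a or *e or *i; Vutunar i can only go back to *i — the one source consistent with every daughter is *i.
This points to *zanlobi. Verify forward in each daughter:
Vurake: *zanlobi > zenlobi > zenlobe  (by vowel merger, vowel merger)
Vutunar: start from *zanlobi.
  rule 1 (vowel merger): zanlobi → zanlubi
  rule 2: no change — zanlubi
  rule 3 (vowel merger): zanlubi → zenlubi
  ⇒ Vutunar zenlubi
Only *zanlobi yields all of Vurake zenlobe, Vutunar zenlubi.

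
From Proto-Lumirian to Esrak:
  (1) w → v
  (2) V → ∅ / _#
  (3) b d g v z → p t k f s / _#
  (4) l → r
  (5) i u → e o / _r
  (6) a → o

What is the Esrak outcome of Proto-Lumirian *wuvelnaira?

Esrak: *wuvelnaira > vuvelnaira > vuvelnair > vuvernair > vuvernaer > vuvernoer  (by unconditioned shift, apocope, unconditioned shift, pre-rhotic lowering, vowel merger)

vuvernoer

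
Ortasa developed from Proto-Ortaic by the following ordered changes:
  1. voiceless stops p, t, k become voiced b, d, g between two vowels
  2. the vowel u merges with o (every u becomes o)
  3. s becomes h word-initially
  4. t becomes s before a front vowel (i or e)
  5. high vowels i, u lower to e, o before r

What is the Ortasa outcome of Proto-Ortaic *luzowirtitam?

lozowersidam

Ortasa: *luzowirtitam > luzowirtidam > lozowirtidam > lozowirsidam > lozowersidam  (by intervocalic voicing, vowel merger, palatalisation, pre-rhotic lowering)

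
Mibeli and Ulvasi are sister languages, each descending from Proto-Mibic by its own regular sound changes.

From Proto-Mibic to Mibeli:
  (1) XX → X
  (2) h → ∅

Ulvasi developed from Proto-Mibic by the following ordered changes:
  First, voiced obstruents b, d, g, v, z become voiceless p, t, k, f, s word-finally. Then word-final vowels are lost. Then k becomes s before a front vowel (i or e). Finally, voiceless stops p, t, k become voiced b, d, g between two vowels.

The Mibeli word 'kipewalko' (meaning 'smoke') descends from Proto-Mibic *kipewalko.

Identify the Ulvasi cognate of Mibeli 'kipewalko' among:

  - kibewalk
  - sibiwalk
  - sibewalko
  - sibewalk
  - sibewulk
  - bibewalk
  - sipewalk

Ulvasi: start from *kipewalko.
  rule 1: no change — kipewalko
  rule 2 (apocope): kipewalko → kipewalk
  rule 3 (palatalisation): kipewalk → sipewalk
  rule 4 (intervocalic voicing): sipewalk → sibewalk
  ⇒ Ulvasi sibewalk
Among the options, 'sibewalk' alone shows every Ulvasi change applied in order.

sibewalk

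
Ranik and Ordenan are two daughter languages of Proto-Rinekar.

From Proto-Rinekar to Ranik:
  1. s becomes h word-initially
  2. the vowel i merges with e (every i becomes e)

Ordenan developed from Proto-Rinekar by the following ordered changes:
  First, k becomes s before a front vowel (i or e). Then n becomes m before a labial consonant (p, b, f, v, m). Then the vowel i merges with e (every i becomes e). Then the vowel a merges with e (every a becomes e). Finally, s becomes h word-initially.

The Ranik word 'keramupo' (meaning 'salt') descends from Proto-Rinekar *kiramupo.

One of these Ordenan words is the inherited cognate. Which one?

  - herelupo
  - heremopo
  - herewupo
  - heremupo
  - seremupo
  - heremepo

heremupo

Ordenan: start from *kiramupo.
  rule 1 (palatalisation): kiramupo → siramupo
  rule 2: no change — siramupo
  rule 3 (vowel merger): siramupo → seramupo
  rule 4 (vowel merger): seramupo → seremupo
  rule 5 (debuccalisation): seremupo → heremupo
  ⇒ Ordenan heremupo
The other candidates each miss or misapply at least one Ordenan change.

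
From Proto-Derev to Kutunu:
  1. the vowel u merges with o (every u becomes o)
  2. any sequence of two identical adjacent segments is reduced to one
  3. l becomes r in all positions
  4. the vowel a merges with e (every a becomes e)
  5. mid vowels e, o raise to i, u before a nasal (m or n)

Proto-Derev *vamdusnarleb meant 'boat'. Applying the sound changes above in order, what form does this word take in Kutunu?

Kutunu: *vamdusnarleb
  vamdusnarleb → vamdosnarleb   [vowel merger]
  vamdosnarleb (rule 2 does not apply)
  vamdosnarleb → vamdosnarreb   [unconditioned shift]
  vamdosnarreb → vemdosnerreb   [vowel merger]
  vemdosnerreb → vimdosnerreb   [pre-nasal raising]
  giving Kutunu vimdosnerreb.

vimdosnerreb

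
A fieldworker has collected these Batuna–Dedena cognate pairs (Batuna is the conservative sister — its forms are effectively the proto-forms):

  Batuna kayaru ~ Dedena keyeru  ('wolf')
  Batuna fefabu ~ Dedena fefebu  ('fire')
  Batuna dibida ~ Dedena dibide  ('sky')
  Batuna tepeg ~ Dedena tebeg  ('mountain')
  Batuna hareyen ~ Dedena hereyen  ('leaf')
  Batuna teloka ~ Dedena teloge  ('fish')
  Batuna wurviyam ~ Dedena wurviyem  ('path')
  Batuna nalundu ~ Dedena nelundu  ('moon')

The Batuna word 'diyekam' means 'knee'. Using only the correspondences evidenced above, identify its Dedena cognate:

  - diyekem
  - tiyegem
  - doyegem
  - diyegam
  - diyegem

diyegem

teloka ~ teloge — Batuna k corresponds to Dedena g between vowels (before a back vowel).
wurviyam ~ wurviyem — Batuna a corresponds to Dedena e after a consonant, before a nasal.
Applying these to Batuna 'diyekam':
  diyekam → diyegam   (k→g between vowels (before a back vowel))
  diyegam → diyegem   (a→e after a consonant, before a nasal)
So the Dedena cognate is 'diyegem'.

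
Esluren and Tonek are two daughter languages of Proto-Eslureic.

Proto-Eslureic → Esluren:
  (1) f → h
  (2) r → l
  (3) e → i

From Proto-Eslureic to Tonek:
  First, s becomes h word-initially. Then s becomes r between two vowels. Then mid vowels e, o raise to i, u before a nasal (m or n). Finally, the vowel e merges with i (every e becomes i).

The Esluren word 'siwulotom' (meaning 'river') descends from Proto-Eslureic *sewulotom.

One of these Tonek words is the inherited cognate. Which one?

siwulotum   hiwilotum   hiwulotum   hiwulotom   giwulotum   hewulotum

hiwulotum

Tonek: *sewulotom
  sewulotom → hewulotom   [debuccalisation]
  hewulotom (rule 2 does not apply)
  hewulotom → hewulotum   [pre-nasal raising]
  hewulotum → hiwulotum   [vowel merger]
  giving Tonek hiwulotum.
Among the options, 'hiwulotum' alone shows every Tonek change applied in order.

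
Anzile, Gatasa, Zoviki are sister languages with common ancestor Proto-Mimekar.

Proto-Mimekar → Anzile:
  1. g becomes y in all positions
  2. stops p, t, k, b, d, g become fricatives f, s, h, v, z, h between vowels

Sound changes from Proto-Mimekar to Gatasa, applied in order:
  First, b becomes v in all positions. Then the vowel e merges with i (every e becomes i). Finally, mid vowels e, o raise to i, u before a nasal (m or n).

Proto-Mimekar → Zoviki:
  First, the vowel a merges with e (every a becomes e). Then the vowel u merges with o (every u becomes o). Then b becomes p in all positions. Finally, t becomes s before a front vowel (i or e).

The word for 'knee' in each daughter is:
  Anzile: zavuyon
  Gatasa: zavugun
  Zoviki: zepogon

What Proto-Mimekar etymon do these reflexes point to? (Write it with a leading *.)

Position 6: Anzile has o, Gatasa has u, Zoviki has o. Anzile preserves o here (none of its changes turn any other segment into o), so the proto-segment is *o.
Position 5: Anzile has y, Gatasa has g, Zoviki has g. Gatasa preserves g here (none of its changes turn any other segment into g), so the proto-segment is *g.
Position 3: Anzile has v, Gatasa has v, Zoviki has p. Taking the neighbouring segments as reconstructed: Anzile v could go back to *b or *v; Gatasa v could go back to *b or *v; Zoviki p could go back to *p or *b — the one source consistent with every daughter is *b.
This points to *zabugon. Verify forward in each daughter:
Anzile: *zabugon > zabuyon > zavuyon  (by unconditioned shift, intervocalic lenition)
Gatasa: *zabugon
  zabugon → zavugon   [unconditioned shift]
  zavugon (rule 2 does not apply)
  zavugon → zavugun   [pre-nasal raising]
  giving Gatasa zavugun.
Zoviki: *zabugon
  zabugon → zebugon   [vowel merger]
  zebugon → zebogon   [vowel merger]
  zebogon → zepogon   [unconditioned shift]
  zepogon (rule 4 does not apply)
  giving Zoviki zepogon.
Only *zabugon yields all of Anzile zavuyon, Gatasa zavugun, Zoviki zepogon.

*zabugon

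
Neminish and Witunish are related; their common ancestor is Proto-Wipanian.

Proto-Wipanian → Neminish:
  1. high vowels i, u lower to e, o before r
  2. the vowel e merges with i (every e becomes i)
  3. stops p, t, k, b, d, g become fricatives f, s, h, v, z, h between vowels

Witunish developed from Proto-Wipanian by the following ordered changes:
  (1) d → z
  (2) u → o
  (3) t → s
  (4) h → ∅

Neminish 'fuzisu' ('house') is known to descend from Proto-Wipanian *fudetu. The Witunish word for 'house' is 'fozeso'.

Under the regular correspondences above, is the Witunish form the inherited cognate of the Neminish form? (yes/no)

Derive the expected Witunish reflex of *fudetu:
Witunish: *fudetu > fuzetu > fozeto > fozeso  (by unconditioned shift, vowel merger, unconditioned shift)
Witunish 'fozeso' matches the regular reflex exactly, so the pair is cognate.

yes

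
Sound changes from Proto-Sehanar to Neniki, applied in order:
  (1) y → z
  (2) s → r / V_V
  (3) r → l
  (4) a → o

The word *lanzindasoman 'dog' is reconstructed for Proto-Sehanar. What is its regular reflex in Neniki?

lonzindolomon

Neniki: start from *lanzindasoman.
  rule 1: no change — lanzindasoman
  rule 2 (rhotacism): lanzindasoman → lanzindaroman
  rule 3 (unconditioned shift): lanzindaroman → lanzindaloman
  rule 4 (vowel merger): lanzindaloman → lonzindolomon
  ⇒ Neniki lonzindolomon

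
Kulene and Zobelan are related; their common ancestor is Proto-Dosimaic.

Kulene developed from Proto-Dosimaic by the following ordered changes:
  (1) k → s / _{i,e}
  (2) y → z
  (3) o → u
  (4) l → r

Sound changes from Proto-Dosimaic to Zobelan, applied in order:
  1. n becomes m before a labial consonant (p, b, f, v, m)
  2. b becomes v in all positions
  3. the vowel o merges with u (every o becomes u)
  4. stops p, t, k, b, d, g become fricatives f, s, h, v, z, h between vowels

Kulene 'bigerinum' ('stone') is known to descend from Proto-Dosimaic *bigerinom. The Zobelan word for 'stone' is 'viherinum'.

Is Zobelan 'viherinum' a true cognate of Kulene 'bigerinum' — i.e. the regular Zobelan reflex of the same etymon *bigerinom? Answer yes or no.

Derive the expected Zobelan reflex of *bigerinom:
Zobelan: *bigerinom > vigerinom > vigerinum > viherinum  (by unconditioned shift, vowel merger, intervocalic lenition)
Zobelan 'viherinum' matches the regular reflex exactly, so the pair is cognate.

yes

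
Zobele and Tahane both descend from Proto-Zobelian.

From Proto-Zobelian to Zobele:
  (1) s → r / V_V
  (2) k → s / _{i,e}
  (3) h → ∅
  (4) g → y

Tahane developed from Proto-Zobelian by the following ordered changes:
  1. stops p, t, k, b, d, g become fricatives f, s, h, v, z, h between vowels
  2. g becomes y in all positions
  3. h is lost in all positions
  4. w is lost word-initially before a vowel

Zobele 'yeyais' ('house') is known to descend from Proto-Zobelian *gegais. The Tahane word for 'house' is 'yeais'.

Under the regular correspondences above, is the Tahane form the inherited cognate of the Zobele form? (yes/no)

yes

Derive the expected Tahane reflex of *gegais:
Tahane: start from *gegais.
  rule 1 (intervocalic lenition): gegais → gehais
  rule 2 (unconditioned shift): gehais → yehais
  rule 3 (h-loss): yehais → yeais
  rule 4: no change — yeais
  ⇒ Tahane yeais
Tahane 'yeais' matches the regular reflex exactly, so the pair is cognate.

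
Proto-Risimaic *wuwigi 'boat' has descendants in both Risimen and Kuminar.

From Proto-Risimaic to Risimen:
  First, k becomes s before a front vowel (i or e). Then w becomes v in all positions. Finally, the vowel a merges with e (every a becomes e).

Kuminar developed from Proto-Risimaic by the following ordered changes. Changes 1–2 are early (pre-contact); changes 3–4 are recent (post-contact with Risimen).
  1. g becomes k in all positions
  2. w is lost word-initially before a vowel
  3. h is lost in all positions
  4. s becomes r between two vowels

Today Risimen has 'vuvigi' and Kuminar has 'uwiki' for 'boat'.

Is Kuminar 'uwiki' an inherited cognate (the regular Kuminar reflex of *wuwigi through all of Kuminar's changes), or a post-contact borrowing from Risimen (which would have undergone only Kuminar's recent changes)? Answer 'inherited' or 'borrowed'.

inherited

If inherited, *wuwigi would pass through all of Kuminar's changes:
Kuminar: *wuwigi > wuwiki > uwiki  (by unconditioned shift, glide loss)
If borrowed from Risimen 'vuvigi' after the early changes, it would undergo only the recent ones:
  rule 3 (h-loss): no change (vuvigi)
  rule 4 (rhotacism): no change (vuvigi)
  ⇒ as a loan: vuvigi
Kuminar 'uwiki' matches the inherited outcome exactly, so it is an inherited cognate, not a loan.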